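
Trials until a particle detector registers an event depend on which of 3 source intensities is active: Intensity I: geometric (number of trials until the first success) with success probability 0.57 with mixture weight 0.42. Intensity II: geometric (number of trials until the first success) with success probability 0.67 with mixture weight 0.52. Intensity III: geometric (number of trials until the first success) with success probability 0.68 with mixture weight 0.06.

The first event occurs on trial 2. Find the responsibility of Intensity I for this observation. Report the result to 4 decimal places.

The responsibility of component k is P(Z=k) f_k(x) divided by Σ_j P(Z=j) f_j(x).
Evaluate each component's likelihood at the observed value:
  f_I = 0.57·(1−0.57)^1 = 0.57·0.43 = 0.2451
  f_II = 0.67·(1−0.67)^1 = 0.67·0.33 = 0.2211
  f_III = 0.68·(1−0.68)^1 = 0.68·0.32 = 0.2176
Weight by the priors:
  P(Z=I)·f_I = 0.42 × 0.2451 = 0.102942
  P(Z=II)·f_II = 0.52 × 0.2211 = 0.114972
  P(Z=III)·f_III = 0.06 × 0.2176 = 0.013056
Sum: 0.102942 + 0.114972 + 0.013056 = 0.23097
So the posterior for Intensity I is 0.102942 / 0.23097 ≈ 0.4457.

0.4457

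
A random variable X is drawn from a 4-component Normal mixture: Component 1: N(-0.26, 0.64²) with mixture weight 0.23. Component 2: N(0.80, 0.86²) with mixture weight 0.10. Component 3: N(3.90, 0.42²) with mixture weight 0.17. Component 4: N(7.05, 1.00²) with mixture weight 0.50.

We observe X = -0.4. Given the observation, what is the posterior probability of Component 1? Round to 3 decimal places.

0.889

Posterior ∝ prior × likelihood, so P(k | x) ∝ w_k f_k(x); normalise over all components.
Normal densities:
  L_1 = 0.60861
  L_2 = 0.175237
  L_3 = 1.64662e-23
  L_4 = 3.53749e-13
Multiply by the mixture weights:
  w_1·L_1 = 0.23 × 0.60861 = 0.13998
  w_2·L_2 = 0.10 × 0.175237 = 0.0175237
  w_3·L_3 = 0.17 × 1.64662e-23 = 2.79925e-24
  w_4·L_4 = 0.50 × 3.53749e-13 = 1.76875e-13
Denominator: 0.13998 + 0.0175237 + 2.79925e-24 + 1.76875e-13 = 0.157504
Responsibility of Component 1: 0.13998 / 0.157504 ≈ 0.889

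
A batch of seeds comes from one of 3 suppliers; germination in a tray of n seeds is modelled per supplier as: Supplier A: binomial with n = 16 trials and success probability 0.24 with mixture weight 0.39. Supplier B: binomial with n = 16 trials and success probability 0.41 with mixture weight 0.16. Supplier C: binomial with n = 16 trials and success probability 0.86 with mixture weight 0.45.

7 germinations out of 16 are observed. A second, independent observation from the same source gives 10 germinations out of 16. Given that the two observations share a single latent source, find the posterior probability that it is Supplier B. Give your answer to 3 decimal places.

0.988

P(component k | x) = P(Z=k)·f_k(x) / marginal(x), where marginal(x) = Σ_j P(Z=j)·f_j(x).
Since both observations come from the same component, the likelihood for component k is f_k(x₁)·f_k(x₂).
  L_A = [C(16,7)·0.24^7·0.76^9 = 11440·4.58647e-05·0.0845906 = 0.0443841] × [0.000978404] = 4.34255e-05
  L_B = [C(16,7)·0.41^7·0.59^9 = 11440·0.00194754·0.008663 = 0.193011] × [0.0453393] = 0.00875096
  L_C = [C(16,7)·0.86^7·0.14^9 = 11440·0.347928·2.0661e-08 = 8.2237e-05] × [0.0133437] = 1.09735e-06
Unnormalised posteriors:
  P(Z=A)·L_A = 0.39 × 4.34255e-05 = 1.6936e-05
  P(Z=B)·L_B = 0.16 × 0.00875096 = 0.00140015
  P(Z=C)·L_C = 0.45 × 1.09735e-06 = 4.93807e-07
Sum: 1.6936e-05 + 0.00140015 + 4.93807e-07 = 0.00141758
Responsibility of Supplier B: 0.00140015 / 0.00141758 ≈ 0.988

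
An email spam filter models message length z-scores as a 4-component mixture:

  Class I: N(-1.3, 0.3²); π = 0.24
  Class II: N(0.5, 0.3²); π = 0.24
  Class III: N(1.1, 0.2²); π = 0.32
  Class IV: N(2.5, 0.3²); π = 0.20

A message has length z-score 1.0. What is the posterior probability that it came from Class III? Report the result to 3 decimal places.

0.876

Apply Bayes' rule: the posterior for each component is proportional to its prior times its likelihood at x.
Normal densities:
  L_I = 2.29275e-13
  L_II = 0.33159
  L_III = 1.76033
  L_IV = 4.95573e-06
Weight by the priors:
  π_I·L_I = 0.24 × 2.29275e-13 = 5.5026e-14
  π_II·L_II = 0.24 × 0.33159 = 0.0795817
  π_III·L_III = 0.32 × 1.76033 = 0.563305
  π_IV·L_IV = 0.20 × 4.95573e-06 = 9.91146e-07
Sum: 5.5026e-14 + 0.0795817 + 0.563305 + 9.91146e-07 = 0.642887
So the posterior for Class III is 0.563305 / 0.642887 ≈ 0.876.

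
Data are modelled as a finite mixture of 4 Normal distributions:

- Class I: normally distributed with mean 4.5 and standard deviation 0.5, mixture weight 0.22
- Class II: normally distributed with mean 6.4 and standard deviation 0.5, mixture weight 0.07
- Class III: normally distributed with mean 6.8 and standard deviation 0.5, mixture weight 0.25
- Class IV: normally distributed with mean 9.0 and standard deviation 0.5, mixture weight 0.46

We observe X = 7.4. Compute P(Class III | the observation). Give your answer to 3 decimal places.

0.909

P(component k | x) = P(Z=k)·f_k(x) / marginal(x), where marginal(x) = Σ_j P(Z=j)·f_j(x).
Component likelihoods at x = 7.4:
  p_I = 3.95464e-08
  p_II = 0.107982
  p_III = 0.388372
  p_IV = 0.00476818
Prior × likelihood for each component:
  P(Z=I)·p_I = 0.22 × 3.95464e-08 = 8.70021e-09
  P(Z=II)·p_II = 0.07 × 0.107982 = 0.00755874
  P(Z=III)·p_III = 0.25 × 0.388372 = 0.097093
  P(Z=IV)·p_IV = 0.46 × 0.00476818 = 0.00219336
Evidence: 8.70021e-09 + 0.00755874 + 0.097093 + 0.00219336 = 0.106845
P(Class III | the observation) = 0.097093 / 0.106845 ≈ 0.909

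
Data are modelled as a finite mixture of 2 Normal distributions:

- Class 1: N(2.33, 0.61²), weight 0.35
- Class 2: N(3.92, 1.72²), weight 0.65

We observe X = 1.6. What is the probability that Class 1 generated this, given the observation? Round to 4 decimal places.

By Bayes' theorem, P(k | x) = π_k f_k(x) / Σ_j π_j f_j(x).
Component likelihoods at x = 1.6:
  p_1 = 0.319591
  p_2 = 0.0933925
Weight by the priors:
  π_1·p_1 = 0.35 × 0.319591 = 0.111857
  π_2·p_2 = 0.65 × 0.0933925 = 0.0607052
Marginal: 0.111857 + 0.0607052 = 0.172562
P(Class 1 | data) ≈ 0.6482

0.6482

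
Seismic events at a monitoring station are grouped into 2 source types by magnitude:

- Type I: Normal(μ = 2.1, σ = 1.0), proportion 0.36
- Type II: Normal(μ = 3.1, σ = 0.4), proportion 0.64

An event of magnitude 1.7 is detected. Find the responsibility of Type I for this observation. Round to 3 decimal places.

Posterior ∝ prior × likelihood, so P(k | x) ∝ w_k f_k(x); normalise over all components.
Component likelihoods at x = 1.7:
  f_I = (1/(1.0·√(2π)))·exp(−(1.7−2.1)²/(2·1.0²)) = 0.398942·exp(-0.08000) = 0.36827
  f_II = (1/(0.4·√(2π)))·exp(−(1.7−3.1)²/(2·0.4²)) = 0.997356·exp(-6.12500) = 0.00218171
Multiply by the mixture weights:
  w_I·f_I = 0.36 × 0.36827 = 0.132577
  w_II·f_II = 0.64 × 0.00218171 = 0.00139629
Marginal: 0.132577 + 0.00139629 = 0.133974
Responsibility of Type I: 0.132577 / 0.133974 ≈ 0.990

0.990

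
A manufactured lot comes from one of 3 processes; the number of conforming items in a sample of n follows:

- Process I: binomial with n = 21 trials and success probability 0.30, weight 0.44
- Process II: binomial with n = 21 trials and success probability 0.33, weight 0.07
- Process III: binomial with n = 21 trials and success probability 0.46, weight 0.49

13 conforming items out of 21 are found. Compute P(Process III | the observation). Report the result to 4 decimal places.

0.9631

By Bayes' theorem, P(k | x) = P(Z=k) f_k(x) / Σ_j P(Z=j) f_j(x).
Binomial probabilities:
  f_I = 0.00187027
  f_II = 0.00454802
  f_III = 0.0607498
Unnormalised posteriors:
  P(Z=I)·f_I = 0.44 × 0.00187027 = 0.000822918
  P(Z=II)·f_II = 0.07 × 0.00454802 = 0.000318362
  P(Z=III)·f_III = 0.49 × 0.0607498 = 0.0297674
Evidence: 0.000822918 + 0.000318362 + 0.0297674 = 0.0309087
So the posterior for Process III is 0.0297674 / 0.0309087 ≈ 0.9631.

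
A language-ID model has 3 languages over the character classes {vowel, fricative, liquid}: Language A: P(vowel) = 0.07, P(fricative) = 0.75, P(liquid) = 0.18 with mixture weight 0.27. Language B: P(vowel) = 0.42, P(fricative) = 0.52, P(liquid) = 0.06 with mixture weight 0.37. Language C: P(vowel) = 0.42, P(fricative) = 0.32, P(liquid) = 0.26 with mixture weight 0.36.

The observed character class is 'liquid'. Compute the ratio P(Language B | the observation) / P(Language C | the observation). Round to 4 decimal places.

Since P(k|x) ∝ π_k f_k(x), the posterior odds are π_i f_i(x) / (π_j f_j(x)).
Evaluate each component's likelihood at the observed value:
  f_A = P(liquid | comp) = 0.18
  f_B = P(liquid | comp) = 0.06
  f_C = P(liquid | comp) = 0.26
0.0222 / 0.0936 ≈ 0.2372

0.2372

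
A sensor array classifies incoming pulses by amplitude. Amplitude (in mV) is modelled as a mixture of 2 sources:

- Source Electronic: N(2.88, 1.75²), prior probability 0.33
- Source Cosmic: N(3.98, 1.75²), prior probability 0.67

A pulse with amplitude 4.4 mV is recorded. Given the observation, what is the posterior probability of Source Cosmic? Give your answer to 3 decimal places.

The responsibility of component k is π_k f_k(x) divided by Σ_j π_j f_j(x).
Component likelihoods at x = 4.4 mV:
  p_Electronic = 0.156334
  p_Cosmic = 0.221495
Weight by the priors:
  π_Electronic·p_Electronic = 0.33 × 0.156334 = 0.0515901
  π_Cosmic·p_Cosmic = 0.67 × 0.221495 = 0.148402
Evidence: 0.0515901 + 0.148402 = 0.199992
P(Source Cosmic | 4.4 mV) = 0.148402 / 0.199992 ≈ 0.742

0.742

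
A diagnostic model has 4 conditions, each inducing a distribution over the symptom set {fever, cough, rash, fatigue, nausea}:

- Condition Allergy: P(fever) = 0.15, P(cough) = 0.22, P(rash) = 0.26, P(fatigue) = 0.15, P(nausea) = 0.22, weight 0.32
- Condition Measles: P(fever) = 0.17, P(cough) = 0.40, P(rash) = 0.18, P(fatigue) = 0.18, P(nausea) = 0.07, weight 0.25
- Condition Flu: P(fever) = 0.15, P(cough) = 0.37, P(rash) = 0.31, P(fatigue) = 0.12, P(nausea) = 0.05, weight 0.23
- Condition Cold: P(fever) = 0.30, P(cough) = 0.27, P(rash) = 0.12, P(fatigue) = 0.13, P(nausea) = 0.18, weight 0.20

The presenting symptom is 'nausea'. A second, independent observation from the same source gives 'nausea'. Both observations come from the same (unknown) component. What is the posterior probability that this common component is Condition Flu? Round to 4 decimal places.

0.0242

The responsibility of component k is π_k f_k(x) divided by Σ_j π_j f_j(x).
Since both observations come from the same component, the likelihood for component k is f_k(x₁)·f_k(x₂).
  p_Allergy = [0.22] × [0.22] = 0.0484
  p_Measles = [0.07] × [0.07] = 0.0049
  p_Flu = [0.05] × [0.05] = 0.0025
  p_Cold = [0.18] × [0.18] = 0.0324
Unnormalised posteriors:
  π_Allergy·p_Allergy = 0.32 × 0.0484 = 0.015488
  π_Measles·p_Measles = 0.25 × 0.0049 = 0.001225
  π_Flu·p_Flu = 0.23 × 0.0025 = 0.000575
  π_Cold·p_Cold = 0.20 × 0.0324 = 0.00648
Evidence: 0.015488 + 0.001225 + 0.000575 + 0.00648 = 0.023768
P(Condition Flu | x₁,x₂) = 0.000575 / 0.023768 ≈ 0.0242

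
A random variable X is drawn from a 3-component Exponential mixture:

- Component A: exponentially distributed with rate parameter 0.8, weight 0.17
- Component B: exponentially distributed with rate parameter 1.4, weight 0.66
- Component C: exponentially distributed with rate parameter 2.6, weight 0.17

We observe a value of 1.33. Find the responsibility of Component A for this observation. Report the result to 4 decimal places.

0.2296

The responsibility of component k is π_k f_k(x) divided by Σ_j π_j f_j(x).
Exponential densities:
  L_A = 0.276058
  L_B = 0.217506
  L_C = 0.081881
Prior × likelihood for each component:
  π_A·L_A = 0.17 × 0.276058 = 0.0469299
  π_B·L_B = 0.66 × 0.217506 = 0.143554
  π_C·L_C = 0.17 × 0.081881 = 0.0139198
Denominator: 0.0469299 + 0.143554 + 0.0139198 = 0.204404
P(Component A | the observation) = 0.0469299 / 0.204404 ≈ 0.2296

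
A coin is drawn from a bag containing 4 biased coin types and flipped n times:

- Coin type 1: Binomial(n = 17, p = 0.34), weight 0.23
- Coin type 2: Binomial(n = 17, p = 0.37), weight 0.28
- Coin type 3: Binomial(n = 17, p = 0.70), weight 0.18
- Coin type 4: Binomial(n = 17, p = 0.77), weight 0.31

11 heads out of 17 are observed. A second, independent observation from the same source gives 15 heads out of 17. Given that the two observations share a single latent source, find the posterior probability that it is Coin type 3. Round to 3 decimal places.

0.290

Posterior ∝ prior × likelihood, so P(k | x) ∝ π_k f_k(x); normalise over all components.
Since both observations come from the same component, the likelihood for component k is f_k(x₁)·f_k(x₂).
  f_1 = [C(17,11)·0.34^11·0.66^6 = 12376·7.01888e-06·0.082654 = 0.00717979] × [5.55662e-06] = 3.98954e-08
  f_2 = [C(17,11)·0.37^11·0.63^6 = 12376·1.77918e-05·0.0625235 = 0.0137671] × [1.79989e-05] = 2.47793e-07
  f_3 = [C(17,11)·0.70^11·0.30^6 = 12376·0.0197733·0.000729 = 0.178396] × [0.0581102] = 0.0103666
  f_4 = [C(17,11)·0.77^11·0.23^6 = 12376·0.0564154·0.000148036 = 0.103358] × [0.142677] = 0.0147469
Prior × likelihood for each component:
  π_1·f_1 = 0.23 × 3.98954e-08 = 9.17594e-09
  π_2·f_2 = 0.28 × 2.47793e-07 = 6.93819e-08
  π_3·f_3 = 0.18 × 0.0103666 = 0.001866
  π_4·f_4 = 0.31 × 0.0147469 = 0.00457154
Marginal: 9.17594e-09 + 6.93819e-08 + 0.001866 + 0.00457154 = 0.00643761
P(Coin type 3 | data) ≈ 0.290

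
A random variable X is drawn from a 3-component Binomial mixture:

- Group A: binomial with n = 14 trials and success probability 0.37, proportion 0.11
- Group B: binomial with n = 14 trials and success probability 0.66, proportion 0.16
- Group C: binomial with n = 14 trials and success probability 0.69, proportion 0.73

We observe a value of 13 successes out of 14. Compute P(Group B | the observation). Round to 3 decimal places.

0.119

P(component k | x) = P(Z=k)·f_k(x) / marginal(x), where marginal(x) = Σ_j P(Z=j)·f_j(x).
Component likelihoods at x = 13 successes out of 14:
  p_A = 2.14828e-05
  p_B = 0.0214624
  p_C = 0.0348761
Unnormalised posteriors:
  P(Z=A)·p_A = 0.11 × 2.14828e-05 = 2.36311e-06
  P(Z=B)·p_B = 0.16 × 0.0214624 = 0.00343398
  P(Z=C)·p_C = 0.73 × 0.0348761 = 0.0254596
Denominator: 2.36311e-06 + 0.00343398 + 0.0254596 = 0.0288959
P(Group B | data) ≈ 0.119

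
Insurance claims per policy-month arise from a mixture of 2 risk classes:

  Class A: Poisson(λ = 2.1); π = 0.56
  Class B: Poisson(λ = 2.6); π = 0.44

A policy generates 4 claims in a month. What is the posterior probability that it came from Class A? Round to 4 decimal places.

0.4717

P(component k | x) = P(Z=k)·f_k(x) / marginal(x), where marginal(x) = Σ_j P(Z=j)·f_j(x).
Component likelihoods at x = 4 claims:
  f_A = 0.099231
  f_B = 0.141422
Multiply by the mixture weights:
  P(Z=A)·f_A = 0.56 × 0.099231 = 0.0555694
  P(Z=B)·f_B = 0.44 × 0.141422 = 0.0622256
Normaliser: 0.0555694 + 0.0622256 = 0.117795
P(Class A | 4 claims) = 0.0555694 / 0.117795 ≈ 0.4717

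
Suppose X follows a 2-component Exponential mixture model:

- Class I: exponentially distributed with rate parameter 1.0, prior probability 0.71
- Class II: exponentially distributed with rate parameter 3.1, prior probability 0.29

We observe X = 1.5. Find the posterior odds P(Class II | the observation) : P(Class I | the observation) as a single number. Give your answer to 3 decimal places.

0.054

The posterior odds equal the prior odds times the likelihood ratio: (π_i/π_j)·(f_i(x)/f_j(x)).
Evaluate each component's likelihood at the observed value:
  L_I = 0.22313
  L_II = 0.029641
Posterior odds = (π_II·L_II) / (π_I·L_I) = (0.29·0.029641) / (0.71·0.22313) = 0.00859588 / 0.158422 ≈ 0.054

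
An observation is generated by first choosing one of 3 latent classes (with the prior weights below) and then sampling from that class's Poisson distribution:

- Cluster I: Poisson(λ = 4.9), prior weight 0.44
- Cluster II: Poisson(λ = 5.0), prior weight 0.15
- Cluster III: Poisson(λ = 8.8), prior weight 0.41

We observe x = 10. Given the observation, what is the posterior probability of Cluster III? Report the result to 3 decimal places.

By Bayes' theorem, P(k | x) = w_k f_k(x) / Σ_j w_j f_j(x).
Component likelihoods at x = 10:
  f_I = 0.016374
  f_II = 0.0181328
  f_III = 0.115684
Weight by the priors:
  w_I·f_I = 0.44 × 0.016374 = 0.00720456
  w_II·f_II = 0.15 × 0.0181328 = 0.00271992
  w_III·f_III = 0.41 × 0.115684 = 0.0474303
Normaliser: 0.00720456 + 0.00271992 + 0.0474303 = 0.0573548
P(Cluster III | data) = 0.0474303 / 0.0573548 ≈ 0.827

0.827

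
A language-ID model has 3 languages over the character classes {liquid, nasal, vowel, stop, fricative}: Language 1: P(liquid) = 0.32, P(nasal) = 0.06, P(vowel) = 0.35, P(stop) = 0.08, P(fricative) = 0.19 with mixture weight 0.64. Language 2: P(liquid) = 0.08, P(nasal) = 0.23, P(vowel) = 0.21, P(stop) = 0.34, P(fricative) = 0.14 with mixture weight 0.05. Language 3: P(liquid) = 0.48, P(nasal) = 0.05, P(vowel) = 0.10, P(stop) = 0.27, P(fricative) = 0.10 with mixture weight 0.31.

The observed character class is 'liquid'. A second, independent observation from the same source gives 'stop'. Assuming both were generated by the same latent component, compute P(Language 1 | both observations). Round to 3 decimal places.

0.283

By Bayes' theorem, P(k | x) = π_k f_k(x) / Σ_j π_j f_j(x).
Since both observations come from the same component, the likelihood for component k is f_k(x₁)·f_k(x₂).
  f_1 = [P(liquid | comp) = 0.32] × [0.08] = 0.0256
  f_2 = [P(liquid | comp) = 0.08] × [0.34] = 0.0272
  f_3 = [P(liquid | comp) = 0.48] × [0.27] = 0.1296
Weight by the priors:
  π_1·f_1 = 0.64 × 0.0256 = 0.016384
  π_2·f_2 = 0.05 × 0.0272 = 0.00136
  π_3·f_3 = 0.31 × 0.1296 = 0.040176
Marginal: 0.016384 + 0.00136 + 0.040176 = 0.05792
P(Language 1 | x₁, x₂) ≈ 0.283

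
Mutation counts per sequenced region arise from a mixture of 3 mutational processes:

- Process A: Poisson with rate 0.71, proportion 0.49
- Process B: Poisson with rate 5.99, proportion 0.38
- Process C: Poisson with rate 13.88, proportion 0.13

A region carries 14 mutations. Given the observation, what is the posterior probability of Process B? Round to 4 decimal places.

0.0572

Posterior ∝ prior × likelihood, so P(k | x) ∝ P(Z=k) f_k(x); normalise over all components.
Component likelihoods at x = 14 mutations:
  p_A = e^(−0.71)·0.71^14/14! = 4.66508e-14
  p_B = e^(−5.99)·5.99^14/14! = 0.00219858
  p_C = e^(−13.88)·13.88^14/14! = 0.105934
Prior × likelihood for each component:
  P(Z=A)·p_A = 0.49 × 4.66508e-14 = 2.28589e-14
  P(Z=B)·p_B = 0.38 × 0.00219858 = 0.000835462
  P(Z=C)·p_C = 0.13 × 0.105934 = 0.0137715
Normaliser: 2.28589e-14 + 0.000835462 + 0.0137715 = 0.0146069
P(Process B | 14 mutations) = 0.000835462 / 0.0146069 ≈ 0.0572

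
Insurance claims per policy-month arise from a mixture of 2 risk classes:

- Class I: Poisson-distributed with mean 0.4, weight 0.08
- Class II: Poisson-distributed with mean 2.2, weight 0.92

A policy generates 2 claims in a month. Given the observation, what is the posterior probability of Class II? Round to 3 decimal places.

Apply Bayes' rule: the posterior for each component is proportional to its prior times its likelihood at x.
Poisson probabilities:
  p_I = e^(−0.4)·0.4^2/2! = 0.0536256
  p_II = e^(−2.2)·2.2^2/2! = 0.268144
Prior × likelihood for each component:
  π_I·p_I = 0.08 × 0.0536256 = 0.00429005
  π_II·p_II = 0.92 × 0.268144 = 0.246692
Marginal: 0.00429005 + 0.246692 = 0.250982
P(Class II | 2 claims) ≈ 0.983

0.983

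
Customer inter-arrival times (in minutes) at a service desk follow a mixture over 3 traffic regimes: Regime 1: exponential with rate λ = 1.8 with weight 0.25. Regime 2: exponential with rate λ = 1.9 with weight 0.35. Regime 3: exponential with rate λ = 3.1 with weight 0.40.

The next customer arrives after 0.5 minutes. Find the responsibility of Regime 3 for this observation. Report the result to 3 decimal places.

Posterior ∝ prior × likelihood, so P(k | x) ∝ π_k f_k(x); normalise over all components.
Component likelihoods at x = 0.5 minutes:
  L_1 = 0.731825
  L_2 = 0.734808
  L_3 = 0.657969
Prior × likelihood for each component:
  π_1·L_1 = 0.25 × 0.731825 = 0.182956
  π_2·L_2 = 0.35 × 0.734808 = 0.257183
  π_3·L_3 = 0.40 × 0.657969 = 0.263187
Denominator: 0.182956 + 0.257183 + 0.263187 = 0.703327
P(Regime 3 | x) = 0.263187 / 0.703327 ≈ 0.374

0.374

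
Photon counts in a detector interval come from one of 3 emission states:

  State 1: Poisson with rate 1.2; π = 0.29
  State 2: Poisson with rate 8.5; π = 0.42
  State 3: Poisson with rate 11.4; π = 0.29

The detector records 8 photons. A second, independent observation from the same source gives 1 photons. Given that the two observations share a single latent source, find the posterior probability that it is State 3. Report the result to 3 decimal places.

0.028

Posterior ∝ prior × likelihood, so P(k | x) ∝ π_k f_k(x); normalise over all components.
Since both observations come from the same component, the likelihood for component k is f_k(x₁)·f_k(x₂).
  p_1 = [3.212e-05] × [0.361433] = 1.16092e-05
  p_2 = [0.137508] × [0.00172948] = 0.000237817
  p_3 = [0.0792066] × [0.000127629] = 1.0109e-05
Multiply by the mixture weights:
  π_1·p_1 = 0.29 × 1.16092e-05 = 3.36668e-06
  π_2·p_2 = 0.42 × 0.000237817 = 9.98833e-05
  π_3·p_3 = 0.29 × 1.0109e-05 = 2.93162e-06
Normaliser: 3.36668e-06 + 9.98833e-05 + 2.93162e-06 = 0.000106182
P(State 3 | x) = 2.93162e-06 / 0.000106182 ≈ 0.028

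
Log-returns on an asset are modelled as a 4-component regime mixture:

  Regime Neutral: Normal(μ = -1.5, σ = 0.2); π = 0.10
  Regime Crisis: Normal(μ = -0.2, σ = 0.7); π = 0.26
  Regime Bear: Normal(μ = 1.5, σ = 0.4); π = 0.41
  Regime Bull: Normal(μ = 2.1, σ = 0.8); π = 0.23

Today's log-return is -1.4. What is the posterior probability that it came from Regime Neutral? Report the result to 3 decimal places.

0.838

By Bayes' theorem, P(k | x) = π_k f_k(x) / Σ_j π_j f_j(x).
Evaluate each component's likelihood at the observed value:
  p_Neutral = (1/(0.2·√(2π)))·exp(−(-1.4−-1.5)²/(2·0.2²)) = 1.994711·exp(-0.12500) = 1.76033
  p_Crisis = (1/(0.7·√(2π)))·exp(−(-1.4−-0.2)²/(2·0.7²)) = 0.569918·exp(-1.46939) = 0.131119
  p_Bear = (1/(0.4·√(2π)))·exp(−(-1.4−1.5)²/(2·0.4²)) = 0.997356·exp(-26.28125) = 3.84634e-12
  p_Bull = (1/(0.8·√(2π)))·exp(−(-1.4−2.1)²/(2·0.8²)) = 0.498678·exp(-9.57031) = 3.47925e-05
Prior × likelihood for each component:
  π_Neutral·p_Neutral = 0.10 × 1.76033 = 0.176033
  π_Crisis·p_Crisis = 0.26 × 0.131119 = 0.0340909
  π_Bear·p_Bear = 0.41 × 3.84634e-12 = 1.577e-12
  π_Bull·p_Bull = 0.23 × 3.47925e-05 = 8.00228e-06
Marginal: 0.176033 + 0.0340909 + 1.577e-12 + 8.00228e-06 = 0.210132
P(Regime Neutral | the observation) = 0.176033 / 0.210132 ≈ 0.838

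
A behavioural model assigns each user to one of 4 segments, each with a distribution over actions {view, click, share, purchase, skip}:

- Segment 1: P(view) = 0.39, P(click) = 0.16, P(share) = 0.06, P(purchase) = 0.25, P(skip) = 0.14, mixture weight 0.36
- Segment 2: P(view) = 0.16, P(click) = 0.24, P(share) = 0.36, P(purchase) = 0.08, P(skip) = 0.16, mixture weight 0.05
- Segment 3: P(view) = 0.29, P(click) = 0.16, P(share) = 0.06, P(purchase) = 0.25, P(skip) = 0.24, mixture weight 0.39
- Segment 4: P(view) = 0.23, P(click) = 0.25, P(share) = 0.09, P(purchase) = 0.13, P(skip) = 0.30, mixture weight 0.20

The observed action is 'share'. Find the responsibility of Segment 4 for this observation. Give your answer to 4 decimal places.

0.2222

P(component k | x) = w_k·f_k(x) / marginal(x), where marginal(x) = Σ_j w_j·f_j(x).
Component likelihoods at x = 'share':
  f_1 = 0.06
  f_2 = 0.36
  f_3 = 0.06
  f_4 = 0.09
Multiply by the mixture weights:
  w_1·f_1 = 0.36 × 0.06 = 0.0216
  w_2·f_2 = 0.05 × 0.36 = 0.018
  w_3·f_3 = 0.39 × 0.06 = 0.0234
  w_4·f_4 = 0.20 × 0.09 = 0.018
Marginal: 0.0216 + 0.018 + 0.0234 + 0.018 = 0.081
So the posterior for Segment 4 is 0.018 / 0.081 ≈ 0.2222.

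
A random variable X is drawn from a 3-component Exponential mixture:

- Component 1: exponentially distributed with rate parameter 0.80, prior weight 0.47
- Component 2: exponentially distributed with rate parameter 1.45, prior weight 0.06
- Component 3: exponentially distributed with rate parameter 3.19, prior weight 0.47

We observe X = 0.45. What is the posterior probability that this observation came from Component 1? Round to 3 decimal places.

0.395

The responsibility of component k is P(Z=k) f_k(x) divided by Σ_j P(Z=j) f_j(x).
Exponential densities:
  f_1 = 0.80·e^(−0.80·0.45) = 0.80·e^(−0.3600) = 0.558141
  f_2 = 1.45·e^(−1.45·0.45) = 1.45·e^(−0.6525) = 0.755076
  f_3 = 3.19·e^(−3.19·0.45) = 3.19·e^(−1.4355) = 0.759208
Weight by the priors:
  P(Z=1)·f_1 = 0.47 × 0.558141 = 0.262326
  P(Z=2)·f_2 = 0.06 × 0.755076 = 0.0453046
  P(Z=3)·f_3 = 0.47 × 0.759208 = 0.356828
Sum: 0.262326 + 0.0453046 + 0.356828 = 0.664459
So the posterior for Component 1 is 0.262326 / 0.664459 ≈ 0.395.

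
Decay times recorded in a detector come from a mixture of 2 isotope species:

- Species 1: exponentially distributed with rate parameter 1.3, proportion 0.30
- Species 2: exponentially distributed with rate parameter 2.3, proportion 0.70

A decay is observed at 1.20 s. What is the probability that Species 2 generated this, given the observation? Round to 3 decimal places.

P(component k | x) = π_k·f_k(x) / marginal(x), where marginal(x) = Σ_j π_j·f_j(x).
Exponential densities:
  L_1 = 1.3·e^(−1.3·1.20) = 1.3·e^(−1.5600) = 0.273177
  L_2 = 2.3·e^(−2.3·1.20) = 2.3·e^(−2.7600) = 0.145571
Unnormalised posteriors:
  π_1·L_1 = 0.30 × 0.273177 = 0.0819531
  π_2·L_2 = 0.70 × 0.145571 = 0.1019
Marginal: 0.0819531 + 0.1019 = 0.183853
P(Species 2 | data) = 0.1019 / 0.183853 ≈ 0.554

0.554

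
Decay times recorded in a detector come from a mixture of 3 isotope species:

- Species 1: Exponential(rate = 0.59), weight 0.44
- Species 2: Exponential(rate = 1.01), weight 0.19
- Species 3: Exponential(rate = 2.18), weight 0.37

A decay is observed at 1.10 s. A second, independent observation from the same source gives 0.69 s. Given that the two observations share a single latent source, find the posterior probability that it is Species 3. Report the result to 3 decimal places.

P(component k | x) = π_k·f_k(x) / marginal(x), where marginal(x) = Σ_j π_j·f_j(x).
Since both observations come from the same component, the likelihood for component k is f_k(x₁)·f_k(x₂).
  L_1 = [0.308315] × [0.392691] = 0.121073
  L_2 = [0.332522] × [0.503108] = 0.167295
  L_3 = [0.198161] × [0.484385] = 0.0959863
Unnormalised posteriors:
  π_1·L_1 = 0.44 × 0.121073 = 0.0532719
  π_2·L_2 = 0.19 × 0.167295 = 0.031786
  π_3·L_3 = 0.37 × 0.0959863 = 0.0355149
Normaliser: 0.0532719 + 0.031786 + 0.0355149 = 0.120573
Responsibility of Species 3: 0.0355149 / 0.120573 ≈ 0.295

0.295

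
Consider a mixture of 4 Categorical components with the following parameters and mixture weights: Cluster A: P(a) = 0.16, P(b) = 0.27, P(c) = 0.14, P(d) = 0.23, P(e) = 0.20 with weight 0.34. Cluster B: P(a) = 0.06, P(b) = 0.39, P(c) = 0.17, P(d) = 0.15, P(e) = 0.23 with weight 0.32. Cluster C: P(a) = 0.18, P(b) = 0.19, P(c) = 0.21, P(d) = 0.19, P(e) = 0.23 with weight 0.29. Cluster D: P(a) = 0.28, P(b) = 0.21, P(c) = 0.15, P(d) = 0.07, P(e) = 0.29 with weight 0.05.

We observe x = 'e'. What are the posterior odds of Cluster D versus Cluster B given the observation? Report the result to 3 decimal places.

0.197

The posterior odds equal the prior odds times the likelihood ratio: (π_i/π_j)·(f_i(x)/f_j(x)).
Component likelihoods at x = 'e':
  f_A = 0.2
  f_B = 0.23
  f_C = 0.23
  f_D = 0.29
Odds = (0.05/0.32) × (0.29/0.23) = 0.15625 × 1.26087 ≈ 0.197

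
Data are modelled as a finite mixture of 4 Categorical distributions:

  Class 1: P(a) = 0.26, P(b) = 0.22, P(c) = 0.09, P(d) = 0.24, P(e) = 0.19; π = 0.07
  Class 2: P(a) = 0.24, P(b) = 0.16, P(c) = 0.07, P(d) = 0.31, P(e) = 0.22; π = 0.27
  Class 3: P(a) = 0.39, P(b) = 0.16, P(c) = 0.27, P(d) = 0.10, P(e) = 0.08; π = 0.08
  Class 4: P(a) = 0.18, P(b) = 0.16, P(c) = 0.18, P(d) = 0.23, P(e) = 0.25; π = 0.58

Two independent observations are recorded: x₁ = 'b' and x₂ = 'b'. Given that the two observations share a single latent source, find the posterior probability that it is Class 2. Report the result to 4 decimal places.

The responsibility of component k is π_k f_k(x) divided by Σ_j π_j f_j(x).
Since both observations come from the same component, the likelihood for component k is f_k(x₁)·f_k(x₂).
  f_1 = [0.22] × [0.22] = 0.0484
  f_2 = [0.16] × [0.16] = 0.0256
  f_3 = [0.16] × [0.16] = 0.0256
  f_4 = [0.16] × [0.16] = 0.0256
Weight by the priors:
  π_1·f_1 = 0.07 × 0.0484 = 0.003388
  π_2·f_2 = 0.27 × 0.0256 = 0.006912
  π_3·f_3 = 0.08 × 0.0256 = 0.002048
  π_4·f_4 = 0.58 × 0.0256 = 0.014848
Marginal: 0.003388 + 0.006912 + 0.002048 + 0.014848 = 0.027196
So the posterior for Class 2 is 0.006912 / 0.027196 ≈ 0.2542.

0.2542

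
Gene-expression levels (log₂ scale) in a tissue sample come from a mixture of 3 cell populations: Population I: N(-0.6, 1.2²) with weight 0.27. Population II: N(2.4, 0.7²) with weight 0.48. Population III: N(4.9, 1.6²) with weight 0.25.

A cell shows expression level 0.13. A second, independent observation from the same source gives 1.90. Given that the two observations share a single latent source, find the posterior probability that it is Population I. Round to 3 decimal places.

The responsibility of component k is w_k f_k(x) divided by Σ_j w_j f_j(x).
Since both observations come from the same component, the likelihood for component k is f_k(x₁)·f_k(x₂).
  p_I = [(1/(1.2·√(2π)))·exp(−(0.13−-0.6)²/(2·1.2²)) = 0.332452·exp(-0.18503) = 0.276293] × [0.0379533] = 0.0104862
  p_II = [(1/(0.7·√(2π)))·exp(−(0.13−2.4)²/(2·0.7²)) = 0.569918·exp(-5.25806) = 0.00296664] × [0.441593] = 0.00131005
  p_III = [(1/(1.6·√(2π)))·exp(−(0.13−4.9)²/(2·1.6²)) = 0.249339·exp(-4.44393) = 0.00292966] × [0.0429914] = 0.00012595
Weight by the priors:
  w_I·p_I = 0.27 × 0.0104862 = 0.00283128
  w_II·p_II = 0.48 × 0.00131005 = 0.000628824
  w_III·p_III = 0.25 × 0.00012595 = 3.14876e-05
Marginal: 0.00283128 + 0.000628824 + 3.14876e-05 = 0.00349159
P(Population I | x₁, x₂) = 0.00283128 / 0.00349159 ≈ 0.811

0.811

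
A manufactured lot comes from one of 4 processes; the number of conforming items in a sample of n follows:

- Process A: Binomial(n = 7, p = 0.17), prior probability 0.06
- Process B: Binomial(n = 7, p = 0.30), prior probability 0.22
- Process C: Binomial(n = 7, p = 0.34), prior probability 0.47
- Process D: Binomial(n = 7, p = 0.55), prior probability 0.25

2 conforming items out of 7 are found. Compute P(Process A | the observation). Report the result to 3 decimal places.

0.056

Posterior ∝ prior × likelihood, so P(k | x) ∝ π_k f_k(x); normalise over all components.
Component likelihoods at x = 2 conforming items out of 7:
  f_A = 0.23906
  f_B = 0.317652
  f_C = 0.304016
  f_D = 0.117221
Unnormalised posteriors:
  π_A·f_A = 0.06 × 0.23906 = 0.0143436
  π_B·f_B = 0.22 × 0.317652 = 0.0698835
  π_C·f_C = 0.47 × 0.304016 = 0.142888
  π_D·f_D = 0.25 × 0.117221 = 0.0293054
Marginal: 0.0143436 + 0.0698835 + 0.142888 + 0.0293054 = 0.25642
P(Process A | data) = 0.0143436 / 0.25642 ≈ 0.056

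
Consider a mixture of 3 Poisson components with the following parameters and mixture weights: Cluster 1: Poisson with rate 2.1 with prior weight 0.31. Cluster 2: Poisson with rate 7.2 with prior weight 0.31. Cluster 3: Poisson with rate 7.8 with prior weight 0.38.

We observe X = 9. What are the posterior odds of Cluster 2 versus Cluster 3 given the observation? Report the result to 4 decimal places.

Since P(k|x) ∝ w_k f_k(x), the posterior odds are w_i f_i(x) / (w_j f_j(x)).
Component likelihoods at x = 9:
  p_1 = e^(−2.1)·2.1^9/9! = 0.000268035
  p_2 = e^(−7.2)·7.2^9/9! = 0.106982
  p_3 = e^(−7.8)·7.8^9/9! = 0.120668
Posterior odds = (w_2·p_2) / (w_3·p_3) = (0.31·0.106982) / (0.38·0.120668) = 0.0331643 / 0.0458538 ≈ 0.7233

0.7233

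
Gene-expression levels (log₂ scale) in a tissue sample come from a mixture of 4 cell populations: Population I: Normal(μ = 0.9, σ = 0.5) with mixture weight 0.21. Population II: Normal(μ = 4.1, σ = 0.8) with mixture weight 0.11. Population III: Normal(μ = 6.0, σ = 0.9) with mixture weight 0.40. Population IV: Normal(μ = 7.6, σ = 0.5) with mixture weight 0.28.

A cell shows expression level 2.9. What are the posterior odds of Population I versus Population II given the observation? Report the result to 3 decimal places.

0.003

Only the two components matter; the odds are (P(Z=i) f_i(x)) / (P(Z=j) f_j(x)).
Component likelihoods at x = 2.9:
  f_I = 0.00026766
  f_II = 0.161897
  f_III = 0.00117595
  f_IV = 5.18573e-20
5.62087e-05 / 0.0178087 ≈ 0.003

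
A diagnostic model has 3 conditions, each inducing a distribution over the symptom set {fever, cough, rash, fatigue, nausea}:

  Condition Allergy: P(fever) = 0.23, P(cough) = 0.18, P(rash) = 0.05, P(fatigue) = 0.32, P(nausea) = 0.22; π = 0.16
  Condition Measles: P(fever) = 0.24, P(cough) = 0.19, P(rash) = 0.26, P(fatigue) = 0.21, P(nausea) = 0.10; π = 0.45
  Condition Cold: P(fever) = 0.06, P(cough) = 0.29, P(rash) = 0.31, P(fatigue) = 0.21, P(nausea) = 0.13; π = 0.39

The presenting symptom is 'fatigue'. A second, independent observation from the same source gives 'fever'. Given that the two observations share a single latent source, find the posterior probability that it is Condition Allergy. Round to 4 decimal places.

Posterior ∝ prior × likelihood, so P(k | x) ∝ π_k f_k(x); normalise over all components.
Since both observations come from the same component, the likelihood for component k is f_k(x₁)·f_k(x₂).
  L_Allergy = [0.32] × [0.23] = 0.0736
  L_Measles = [0.21] × [0.24] = 0.0504
  L_Cold = [0.21] × [0.06] = 0.0126
Multiply by the mixture weights:
  π_Allergy·L_Allergy = 0.16 × 0.0736 = 0.011776
  π_Measles·L_Measles = 0.45 × 0.0504 = 0.02268
  π_Cold·L_Cold = 0.39 × 0.0126 = 0.004914
Denominator: 0.011776 + 0.02268 + 0.004914 = 0.03937
Responsibility of Condition Allergy: 0.011776 / 0.03937 ≈ 0.2991

0.2991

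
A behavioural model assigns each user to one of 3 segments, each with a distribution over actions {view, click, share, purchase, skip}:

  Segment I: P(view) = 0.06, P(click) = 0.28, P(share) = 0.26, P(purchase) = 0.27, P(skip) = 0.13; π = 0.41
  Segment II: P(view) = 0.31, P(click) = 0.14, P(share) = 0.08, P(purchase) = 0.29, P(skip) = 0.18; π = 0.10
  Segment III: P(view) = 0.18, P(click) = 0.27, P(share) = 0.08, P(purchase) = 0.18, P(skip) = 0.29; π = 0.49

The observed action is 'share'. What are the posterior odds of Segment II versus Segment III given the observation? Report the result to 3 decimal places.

The posterior odds equal the prior odds times the likelihood ratio: (π_i/π_j)·(f_i(x)/f_j(x)).
Component likelihoods at x = 'share':
  p_I = P(share | comp) = 0.26
  p_II = P(share | comp) = 0.08
  p_III = P(share | comp) = 0.08
Odds = (0.10/0.49) × (0.08/0.08) = 0.204082 × 1 ≈ 0.204

0.204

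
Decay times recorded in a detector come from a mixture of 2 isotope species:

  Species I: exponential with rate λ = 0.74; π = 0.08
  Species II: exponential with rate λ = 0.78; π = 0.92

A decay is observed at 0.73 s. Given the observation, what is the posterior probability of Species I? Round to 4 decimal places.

0.0783

P(component k | x) = P(Z=k)·f_k(x) / marginal(x), where marginal(x) = Σ_j P(Z=j)·f_j(x).
Component likelihoods at x = 0.73 s:
  f_I = 0.74·e^(−0.74·0.73) = 0.74·e^(−0.5402) = 0.431147
  f_II = 0.78·e^(−0.78·0.73) = 0.78·e^(−0.5694) = 0.441375
Unnormalised posteriors:
  P(Z=I)·f_I = 0.08 × 0.431147 = 0.0344918
  P(Z=II)·f_II = 0.92 × 0.441375 = 0.406065
Evidence: 0.0344918 + 0.406065 = 0.440556
P(Species I | x) ≈ 0.0783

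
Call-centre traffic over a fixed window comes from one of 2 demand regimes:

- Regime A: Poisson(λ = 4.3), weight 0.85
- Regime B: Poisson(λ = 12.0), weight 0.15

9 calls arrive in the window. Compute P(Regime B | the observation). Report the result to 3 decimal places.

0.451

P(component k | x) = π_k·f_k(x) / marginal(x), where marginal(x) = Σ_j π_j·f_j(x).
Component likelihoods at x = 9 calls:
  f_A = 0.0187926
  f_B = 0.0873644
Multiply by the mixture weights:
  π_A·f_A = 0.85 × 0.0187926 = 0.0159737
  π_B·f_B = 0.15 × 0.0873644 = 0.0131047
Denominator: 0.0159737 + 0.0131047 = 0.0290784
So the posterior for Regime B is 0.0131047 / 0.0290784 ≈ 0.451.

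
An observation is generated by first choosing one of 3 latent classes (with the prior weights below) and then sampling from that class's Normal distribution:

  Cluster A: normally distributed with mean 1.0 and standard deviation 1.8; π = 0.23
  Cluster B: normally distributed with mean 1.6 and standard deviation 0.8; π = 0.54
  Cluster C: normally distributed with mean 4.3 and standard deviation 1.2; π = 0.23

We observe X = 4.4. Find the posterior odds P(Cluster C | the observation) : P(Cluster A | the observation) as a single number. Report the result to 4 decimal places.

8.8990

Only the two components matter; the odds are (P(Z=i) f_i(x)) / (P(Z=j) f_j(x)).
Evaluate each component's likelihood at the observed value:
  L_A = 0.0372287
  L_B = 0.00109085
  L_C = 0.3313
Odds = (0.23/0.23) × (0.3313/0.0372287) = 1 × 8.89904 ≈ 8.8990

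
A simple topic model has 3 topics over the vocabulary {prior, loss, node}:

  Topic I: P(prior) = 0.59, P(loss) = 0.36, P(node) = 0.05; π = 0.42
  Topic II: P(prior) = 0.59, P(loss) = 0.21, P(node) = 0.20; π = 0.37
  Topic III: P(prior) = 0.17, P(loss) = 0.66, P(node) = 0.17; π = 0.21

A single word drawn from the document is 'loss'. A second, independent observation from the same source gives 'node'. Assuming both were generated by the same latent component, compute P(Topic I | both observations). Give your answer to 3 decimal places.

0.162

Apply Bayes' rule: the posterior for each component is proportional to its prior times its likelihood at x.
Since both observations come from the same component, the likelihood for component k is f_k(x₁)·f_k(x₂).
  f_I = [0.36] × [0.05] = 0.018
  f_II = [0.21] × [0.2] = 0.042
  f_III = [0.66] × [0.17] = 0.1122
Unnormalised posteriors:
  P(Z=I)·f_I = 0.42 × 0.018 = 0.00756
  P(Z=II)·f_II = 0.37 × 0.042 = 0.01554
  P(Z=III)·f_III = 0.21 × 0.1122 = 0.023562
Sum: 0.00756 + 0.01554 + 0.023562 = 0.046662
P(Topic I | x) = 0.00756 / 0.046662 ≈ 0.162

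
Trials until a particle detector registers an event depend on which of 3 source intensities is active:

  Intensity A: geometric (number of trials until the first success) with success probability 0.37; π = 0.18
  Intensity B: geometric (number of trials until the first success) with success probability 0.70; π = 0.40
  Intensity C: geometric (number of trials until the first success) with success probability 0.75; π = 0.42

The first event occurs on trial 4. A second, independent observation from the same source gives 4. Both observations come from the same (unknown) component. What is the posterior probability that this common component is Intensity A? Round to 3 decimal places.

0.885

P(component k | x) = w_k·f_k(x) / marginal(x), where marginal(x) = Σ_j w_j·f_j(x).
Since both observations come from the same component, the likelihood for component k is f_k(x₁)·f_k(x₂).
  p_A = [0.37·(1−0.37)^3 = 0.37·0.250047 = 0.0925174] × [0.0925174] = 0.00855947
  p_B = [0.70·(1−0.70)^3 = 0.70·0.027 = 0.0189] × [0.0189] = 0.00035721
  p_C = [0.75·(1−0.75)^3 = 0.75·0.015625 = 0.0117188] × [0.0117188] = 0.000137329
Weight by the priors:
  w_A·p_A = 0.18 × 0.00855947 = 0.0015407
  w_B·p_B = 0.40 × 0.00035721 = 0.000142884
  w_C·p_C = 0.42 × 0.000137329 = 5.76782e-05
Denominator: 0.0015407 + 0.000142884 + 5.76782e-05 = 0.00174127
P(Intensity A | x₁,x₂) ≈ 0.885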